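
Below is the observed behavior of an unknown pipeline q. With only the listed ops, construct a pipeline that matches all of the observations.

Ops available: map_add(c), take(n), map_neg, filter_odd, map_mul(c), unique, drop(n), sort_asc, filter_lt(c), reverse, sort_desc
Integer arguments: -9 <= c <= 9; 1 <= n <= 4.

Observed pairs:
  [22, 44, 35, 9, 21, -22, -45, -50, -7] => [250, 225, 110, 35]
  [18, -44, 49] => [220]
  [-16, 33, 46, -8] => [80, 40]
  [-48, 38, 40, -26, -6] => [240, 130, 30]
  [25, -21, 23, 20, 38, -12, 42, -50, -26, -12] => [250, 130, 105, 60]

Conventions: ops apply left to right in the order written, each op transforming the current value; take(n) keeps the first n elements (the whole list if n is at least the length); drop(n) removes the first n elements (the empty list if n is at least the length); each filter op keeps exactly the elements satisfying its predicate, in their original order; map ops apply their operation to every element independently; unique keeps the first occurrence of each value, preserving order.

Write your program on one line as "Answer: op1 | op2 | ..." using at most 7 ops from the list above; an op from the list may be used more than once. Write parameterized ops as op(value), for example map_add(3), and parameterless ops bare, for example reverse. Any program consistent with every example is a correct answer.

unique | filter_lt(-3) | map_neg | sort_asc | map_mul(5) | sort_desc

Check, running the answer program on each example:
  [22, 44, 35, 9, 21, -22, -45, -50, -7] -> [22, 44, 35, 9, 21, -22, -45, -50, -7] -> [-22, -45, -50, -7] -> [22, 45, 50, 7] -> [7, 22, 45, 50] -> [35, 110, 225, 250] -> [250, 225, 110, 35]
  [18, -44, 49] -> [18, -44, 49] -> [-44] -> [44] -> [44] -> [220] -> [220]
  [-16, 33, 46, -8] -> [-16, 33, 46, -8] -> [-16, -8] -> [16, 8] -> [8, 16] -> [40, 80] -> [80, 40]
  [-48, 38, 40, -26, -6] -> [-48, 38, 40, -26, -6] -> [-48, -26, -6] -> [48, 26, 6] -> [6, 26, 48] -> [30, 130, 240] -> [240, 130, 30]
  [25, -21, 23, 20, 38, -12, 42, -50, -26, -12] -> [25, -21, 23, 20, 38, -12, 42, -50, -26] -> [-21, -12, -50, -26] -> [21, 12, 50, 26] -> [12, 21, 26, 50] -> [60, 105, 130, 250] -> [250, 130, 105, 60]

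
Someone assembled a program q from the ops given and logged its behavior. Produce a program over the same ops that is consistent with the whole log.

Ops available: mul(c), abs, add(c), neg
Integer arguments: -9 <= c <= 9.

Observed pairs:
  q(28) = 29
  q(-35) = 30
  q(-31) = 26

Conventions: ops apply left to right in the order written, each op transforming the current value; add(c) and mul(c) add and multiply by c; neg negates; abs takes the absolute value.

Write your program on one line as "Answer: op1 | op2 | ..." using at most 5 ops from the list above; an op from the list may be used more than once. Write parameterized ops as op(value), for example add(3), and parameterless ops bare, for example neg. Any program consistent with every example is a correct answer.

neg | add(-3) | abs | add(3) | add(-5)

Check, running the answer program on each example:
  28 -> -28 -> -31 -> 31 -> 34 -> 29
  -35 -> 35 -> 32 -> 32 -> 35 -> 30
  -31 -> 31 -> 28 -> 28 -> 31 -> 26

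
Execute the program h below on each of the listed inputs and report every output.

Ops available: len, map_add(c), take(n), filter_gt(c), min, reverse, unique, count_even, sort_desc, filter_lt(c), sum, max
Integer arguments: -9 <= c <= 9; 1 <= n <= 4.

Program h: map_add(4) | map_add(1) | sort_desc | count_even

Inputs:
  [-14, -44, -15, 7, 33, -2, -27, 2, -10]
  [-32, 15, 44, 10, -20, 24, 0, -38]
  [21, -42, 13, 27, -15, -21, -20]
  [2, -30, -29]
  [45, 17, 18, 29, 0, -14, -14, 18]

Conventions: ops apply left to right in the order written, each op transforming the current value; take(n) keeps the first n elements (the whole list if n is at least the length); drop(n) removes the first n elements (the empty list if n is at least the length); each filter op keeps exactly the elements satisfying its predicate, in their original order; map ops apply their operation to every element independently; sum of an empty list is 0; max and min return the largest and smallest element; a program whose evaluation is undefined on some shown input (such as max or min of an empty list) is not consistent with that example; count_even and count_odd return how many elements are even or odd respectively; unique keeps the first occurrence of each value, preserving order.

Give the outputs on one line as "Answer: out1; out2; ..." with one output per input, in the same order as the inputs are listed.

Execution, op by op:
  [-14, -44, -15, 7, 33, -2, -27, 2, -10] -> [-10, -40, -11, 11, 37, 2, -23, 6, -6] -> [-9, -39, -10, 12, 38, 3, -22, 7, -5] -> [38, 12, 7, 3, -5, -9, -10, -22, -39] -> 4
  [-32, 15, 44, 10, -20, 24, 0, -38] -> [-28, 19, 48, 14, -16, 28, 4, -34] -> [-27, 20, 49, 15, -15, 29, 5, -33] -> [49, 29, 20, 15, 5, -15, -27, -33] -> 1
  [21, -42, 13, 27, -15, -21, -20] -> [25, -38, 17, 31, -11, -17, -16] -> [26, -37, 18, 32, -10, -16, -15] -> [32, 26, 18, -10, -15, -16, -37] -> 5
  [2, -30, -29] -> [6, -26, -25] -> [7, -25, -24] -> [7, -24, -25] -> 1
  [45, 17, 18, 29, 0, -14, -14, 18] -> [49, 21, 22, 33, 4, -10, -10, 22] -> [50, 22, 23, 34, 5, -9, -9, 23] -> [50, 34, 23, 23, 22, 5, -9, -9] -> 3

4; 1; 5; 1; 3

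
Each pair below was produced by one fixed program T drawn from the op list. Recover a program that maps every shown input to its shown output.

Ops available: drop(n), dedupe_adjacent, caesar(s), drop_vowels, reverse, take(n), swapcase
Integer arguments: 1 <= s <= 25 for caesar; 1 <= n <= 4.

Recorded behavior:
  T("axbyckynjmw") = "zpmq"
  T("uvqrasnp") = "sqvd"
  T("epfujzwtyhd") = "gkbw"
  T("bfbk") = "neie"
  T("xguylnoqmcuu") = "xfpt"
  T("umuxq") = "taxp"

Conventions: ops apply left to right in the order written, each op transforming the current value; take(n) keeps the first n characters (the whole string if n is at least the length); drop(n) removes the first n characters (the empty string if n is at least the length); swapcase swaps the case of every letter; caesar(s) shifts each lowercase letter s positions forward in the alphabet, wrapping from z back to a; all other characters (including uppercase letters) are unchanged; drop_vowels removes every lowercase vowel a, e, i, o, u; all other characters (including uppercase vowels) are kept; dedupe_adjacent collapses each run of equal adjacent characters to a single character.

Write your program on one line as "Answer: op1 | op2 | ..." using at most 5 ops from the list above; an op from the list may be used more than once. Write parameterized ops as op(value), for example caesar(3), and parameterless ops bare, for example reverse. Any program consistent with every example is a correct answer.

dedupe_adjacent | caesar(3) | reverse | take(4)

Check, running the answer program on each example:
  "axbyckynjmw" -> "axbyckynjmw" -> "daebfnbqmpz" -> "zpmqbnfbead" -> "zpmq"
  "uvqrasnp" -> "uvqrasnp" -> "xytudvqs" -> "sqvdutyx" -> "sqvd"
  "epfujzwtyhd" -> "epfujzwtyhd" -> "hsixmczwbkg" -> "gkbwzcmxish" -> "gkbw"
  "bfbk" -> "bfbk" -> "eien" -> "neie" -> "neie"
  "xguylnoqmcuu" -> "xguylnoqmcu" -> "ajxboqrtpfx" -> "xfptrqobxja" -> "xfpt"
  "umuxq" -> "umuxq" -> "xpxat" -> "taxpx" -> "taxp"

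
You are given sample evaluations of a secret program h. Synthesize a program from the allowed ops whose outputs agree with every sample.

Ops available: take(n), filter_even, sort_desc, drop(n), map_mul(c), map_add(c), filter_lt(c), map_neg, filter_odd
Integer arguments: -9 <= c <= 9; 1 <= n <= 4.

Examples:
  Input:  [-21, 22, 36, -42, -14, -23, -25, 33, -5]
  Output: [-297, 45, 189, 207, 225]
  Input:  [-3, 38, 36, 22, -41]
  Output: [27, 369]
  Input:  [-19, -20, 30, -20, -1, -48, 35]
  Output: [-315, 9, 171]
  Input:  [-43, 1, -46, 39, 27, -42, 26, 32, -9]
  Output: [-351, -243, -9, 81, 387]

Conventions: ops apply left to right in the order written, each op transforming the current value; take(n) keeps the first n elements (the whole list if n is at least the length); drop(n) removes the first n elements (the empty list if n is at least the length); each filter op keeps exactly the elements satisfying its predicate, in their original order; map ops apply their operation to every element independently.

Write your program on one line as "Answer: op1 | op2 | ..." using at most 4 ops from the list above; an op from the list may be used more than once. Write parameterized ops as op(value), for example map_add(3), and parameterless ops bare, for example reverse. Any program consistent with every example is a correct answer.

filter_odd | sort_desc | map_mul(9) | map_neg

Check, running the answer program on each example:
  [-21, 22, 36, -42, -14, -23, -25, 33, -5] -> [-21, -23, -25, 33, -5] -> [33, -5, -21, -23, -25] -> [297, -45, -189, -207, -225] -> [-297, 45, 189, 207, 225]
  [-3, 38, 36, 22, -41] -> [-3, -41] -> [-3, -41] -> [-27, -369] -> [27, 369]
  [-19, -20, 30, -20, -1, -48, 35] -> [-19, -1, 35] -> [35, -1, -19] -> [315, -9, -171] -> [-315, 9, 171]
  [-43, 1, -46, 39, 27, -42, 26, 32, -9] -> [-43, 1, 39, 27, -9] -> [39, 27, 1, -9, -43] -> [351, 243, 9, -81, -387] -> [-351, -243, -9, 81, 387]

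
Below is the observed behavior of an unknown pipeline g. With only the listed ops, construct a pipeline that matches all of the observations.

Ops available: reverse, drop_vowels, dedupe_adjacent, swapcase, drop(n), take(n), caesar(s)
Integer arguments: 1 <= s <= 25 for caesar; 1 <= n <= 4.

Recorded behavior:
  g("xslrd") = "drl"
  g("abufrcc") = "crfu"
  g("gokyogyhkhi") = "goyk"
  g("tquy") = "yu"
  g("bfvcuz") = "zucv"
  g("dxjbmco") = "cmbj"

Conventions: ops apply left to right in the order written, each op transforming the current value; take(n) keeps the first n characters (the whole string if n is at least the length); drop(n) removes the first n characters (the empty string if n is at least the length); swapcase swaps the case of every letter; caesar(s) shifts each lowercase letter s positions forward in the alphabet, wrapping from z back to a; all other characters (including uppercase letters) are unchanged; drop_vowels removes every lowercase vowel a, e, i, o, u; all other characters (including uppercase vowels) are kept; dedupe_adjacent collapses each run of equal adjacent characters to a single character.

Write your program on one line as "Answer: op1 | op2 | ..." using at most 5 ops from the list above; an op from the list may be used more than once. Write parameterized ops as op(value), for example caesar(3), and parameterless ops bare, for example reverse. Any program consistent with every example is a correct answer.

drop(2) | swapcase | take(4) | swapcase | reverse

Check, running the answer program on each example:
  "xslrd" -> "lrd" -> "LRD" -> "LRD" -> "lrd" -> "drl"
  "abufrcc" -> "ufrcc" -> "UFRCC" -> "UFRC" -> "ufrc" -> "crfu"
  "gokyogyhkhi" -> "kyogyhkhi" -> "KYOGYHKHI" -> "KYOG" -> "kyog" -> "goyk"
  "tquy" -> "uy" -> "UY" -> "UY" -> "uy" -> "yu"
  "bfvcuz" -> "vcuz" -> "VCUZ" -> "VCUZ" -> "vcuz" -> "zucv"
  "dxjbmco" -> "jbmco" -> "JBMCO" -> "JBMC" -> "jbmc" -> "cmbj"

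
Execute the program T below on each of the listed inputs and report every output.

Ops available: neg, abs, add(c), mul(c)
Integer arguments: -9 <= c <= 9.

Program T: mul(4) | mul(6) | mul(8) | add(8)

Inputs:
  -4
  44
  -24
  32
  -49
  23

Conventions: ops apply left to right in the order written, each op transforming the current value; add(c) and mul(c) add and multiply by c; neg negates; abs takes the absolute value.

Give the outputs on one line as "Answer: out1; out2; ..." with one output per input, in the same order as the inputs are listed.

Execution, op by op:
  -4 -> -16 -> -96 -> -768 -> -760
  44 -> 176 -> 1056 -> 8448 -> 8456
  -24 -> -96 -> -576 -> -4608 -> -4600
  32 -> 128 -> 768 -> 6144 -> 6152
  -49 -> -196 -> -1176 -> -9408 -> -9400
  23 -> 92 -> 552 -> 4416 -> 4424

-760; 8456; -4600; 6152; -9400; 4424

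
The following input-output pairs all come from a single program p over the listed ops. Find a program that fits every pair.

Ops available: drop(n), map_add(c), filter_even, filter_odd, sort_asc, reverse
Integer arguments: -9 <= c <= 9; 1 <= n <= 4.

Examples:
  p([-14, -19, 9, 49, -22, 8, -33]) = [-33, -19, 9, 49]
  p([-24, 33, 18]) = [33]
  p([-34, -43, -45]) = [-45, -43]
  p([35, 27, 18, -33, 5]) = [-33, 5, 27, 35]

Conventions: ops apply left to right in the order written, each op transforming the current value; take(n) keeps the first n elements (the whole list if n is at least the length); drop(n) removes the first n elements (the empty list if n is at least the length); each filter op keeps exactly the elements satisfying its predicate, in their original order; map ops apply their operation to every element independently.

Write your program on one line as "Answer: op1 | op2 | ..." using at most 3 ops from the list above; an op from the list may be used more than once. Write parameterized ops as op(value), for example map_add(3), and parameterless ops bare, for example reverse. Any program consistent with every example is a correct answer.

filter_odd | sort_asc

Check, running the answer program on each example:
  [-14, -19, 9, 49, -22, 8, -33] -> [-19, 9, 49, -33] -> [-33, -19, 9, 49]
  [-24, 33, 18] -> [33] -> [33]
  [-34, -43, -45] -> [-43, -45] -> [-45, -43]
  [35, 27, 18, -33, 5] -> [35, 27, -33, 5] -> [-33, 5, 27, 35]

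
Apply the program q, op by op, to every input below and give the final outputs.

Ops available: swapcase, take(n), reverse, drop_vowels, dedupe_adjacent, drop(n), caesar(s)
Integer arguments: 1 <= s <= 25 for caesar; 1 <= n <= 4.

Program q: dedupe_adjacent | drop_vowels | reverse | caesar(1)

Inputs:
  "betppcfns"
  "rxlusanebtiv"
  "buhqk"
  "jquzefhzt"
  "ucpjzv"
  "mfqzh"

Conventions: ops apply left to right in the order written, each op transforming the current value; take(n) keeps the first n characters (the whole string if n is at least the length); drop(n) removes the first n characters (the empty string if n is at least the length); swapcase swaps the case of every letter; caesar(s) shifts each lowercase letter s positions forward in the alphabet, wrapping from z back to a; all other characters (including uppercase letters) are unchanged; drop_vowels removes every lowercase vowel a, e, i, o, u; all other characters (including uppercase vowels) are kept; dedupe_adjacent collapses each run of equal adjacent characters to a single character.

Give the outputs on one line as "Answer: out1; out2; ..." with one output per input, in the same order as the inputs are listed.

Execution, op by op:
  "betppcfns" -> "betpcfns" -> "btpcfns" -> "snfcptb" -> "togdquc"
  "rxlusanebtiv" -> "rxlusanebtiv" -> "rxlsnbtv" -> "vtbnslxr" -> "wucotmys"
  "buhqk" -> "buhqk" -> "bhqk" -> "kqhb" -> "lric"
  "jquzefhzt" -> "jquzefhzt" -> "jqzfhzt" -> "tzhfzqj" -> "uaigark"
  "ucpjzv" -> "ucpjzv" -> "cpjzv" -> "vzjpc" -> "wakqd"
  "mfqzh" -> "mfqzh" -> "mfqzh" -> "hzqfm" -> "iargn"

"togdquc"; "wucotmys"; "lric"; "uaigark"; "wakqd"; "iargn"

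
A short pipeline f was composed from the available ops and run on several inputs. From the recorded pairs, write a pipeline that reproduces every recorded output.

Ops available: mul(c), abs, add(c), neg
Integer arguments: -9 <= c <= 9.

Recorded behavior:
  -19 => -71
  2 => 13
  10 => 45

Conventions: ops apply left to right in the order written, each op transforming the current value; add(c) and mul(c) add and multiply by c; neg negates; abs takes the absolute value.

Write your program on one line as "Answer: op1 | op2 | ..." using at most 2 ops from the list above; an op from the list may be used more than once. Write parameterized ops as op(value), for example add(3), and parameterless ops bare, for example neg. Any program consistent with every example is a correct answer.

mul(4) | add(5)

Check, running the answer program on each example:
  -19 -> -76 -> -71
  2 -> 8 -> 13
  10 -> 40 -> 45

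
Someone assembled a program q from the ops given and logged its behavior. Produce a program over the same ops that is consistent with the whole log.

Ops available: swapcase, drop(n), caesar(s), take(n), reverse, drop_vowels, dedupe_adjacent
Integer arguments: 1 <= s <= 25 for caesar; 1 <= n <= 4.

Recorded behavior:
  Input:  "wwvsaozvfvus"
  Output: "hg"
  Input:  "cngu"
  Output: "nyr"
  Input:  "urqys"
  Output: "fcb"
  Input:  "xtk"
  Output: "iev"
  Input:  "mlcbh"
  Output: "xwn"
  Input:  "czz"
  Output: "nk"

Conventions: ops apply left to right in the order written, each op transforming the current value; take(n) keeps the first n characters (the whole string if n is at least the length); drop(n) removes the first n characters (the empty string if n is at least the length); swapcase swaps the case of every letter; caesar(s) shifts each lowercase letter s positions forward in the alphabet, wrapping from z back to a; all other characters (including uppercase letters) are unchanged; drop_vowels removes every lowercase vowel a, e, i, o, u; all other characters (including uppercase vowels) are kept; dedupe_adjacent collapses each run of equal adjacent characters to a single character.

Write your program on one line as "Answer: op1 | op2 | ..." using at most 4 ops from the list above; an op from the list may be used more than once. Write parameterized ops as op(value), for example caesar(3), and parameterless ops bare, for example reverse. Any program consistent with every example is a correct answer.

take(4) | take(3) | caesar(11) | dedupe_adjacent

Check, running the answer program on each example:
  "wwvsaozvfvus" -> "wwvs" -> "wwv" -> "hhg" -> "hg"
  "cngu" -> "cngu" -> "cng" -> "nyr" -> "nyr"
  "urqys" -> "urqy" -> "urq" -> "fcb" -> "fcb"
  "xtk" -> "xtk" -> "xtk" -> "iev" -> "iev"
  "mlcbh" -> "mlcb" -> "mlc" -> "xwn" -> "xwn"
  "czz" -> "czz" -> "czz" -> "nkk" -> "nk"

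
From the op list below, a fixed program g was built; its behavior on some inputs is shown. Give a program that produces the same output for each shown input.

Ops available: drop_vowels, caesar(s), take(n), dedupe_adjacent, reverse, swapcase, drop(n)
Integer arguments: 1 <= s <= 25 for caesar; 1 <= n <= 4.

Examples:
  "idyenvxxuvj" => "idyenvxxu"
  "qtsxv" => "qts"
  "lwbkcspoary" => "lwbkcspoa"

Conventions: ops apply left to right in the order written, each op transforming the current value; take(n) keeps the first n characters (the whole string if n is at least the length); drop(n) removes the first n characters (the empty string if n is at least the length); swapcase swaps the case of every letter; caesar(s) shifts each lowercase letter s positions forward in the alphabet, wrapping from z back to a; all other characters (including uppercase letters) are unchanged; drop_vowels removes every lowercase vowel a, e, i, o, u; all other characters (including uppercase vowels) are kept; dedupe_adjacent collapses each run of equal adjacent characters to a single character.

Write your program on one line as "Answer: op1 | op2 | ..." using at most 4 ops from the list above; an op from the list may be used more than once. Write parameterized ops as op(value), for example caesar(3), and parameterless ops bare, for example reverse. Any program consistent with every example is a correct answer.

reverse | drop(2) | reverse

Check, running the answer program on each example:
  "idyenvxxuvj" -> "jvuxxvneydi" -> "uxxvneydi" -> "idyenvxxu"
  "qtsxv" -> "vxstq" -> "stq" -> "qts"
  "lwbkcspoary" -> "yraopsckbwl" -> "aopsckbwl" -> "lwbkcspoa"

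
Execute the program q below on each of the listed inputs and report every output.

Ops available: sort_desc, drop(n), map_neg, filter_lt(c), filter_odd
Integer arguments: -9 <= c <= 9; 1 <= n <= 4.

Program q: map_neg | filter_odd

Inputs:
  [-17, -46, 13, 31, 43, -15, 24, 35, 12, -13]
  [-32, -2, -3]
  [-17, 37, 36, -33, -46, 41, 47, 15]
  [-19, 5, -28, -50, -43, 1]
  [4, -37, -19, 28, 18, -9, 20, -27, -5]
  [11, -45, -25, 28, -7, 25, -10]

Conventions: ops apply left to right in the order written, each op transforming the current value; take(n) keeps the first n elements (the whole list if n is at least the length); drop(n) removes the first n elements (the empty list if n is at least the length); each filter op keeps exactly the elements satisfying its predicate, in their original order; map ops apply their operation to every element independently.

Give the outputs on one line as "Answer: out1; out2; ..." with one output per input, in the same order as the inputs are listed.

[17, -13, -31, -43, 15, -35, 13]; [3]; [17, -37, 33, -41, -47, -15]; [19, -5, 43, -1]; [37, 19, 9, 27, 5]; [-11, 45, 25, 7, -25]

Execution, op by op:
  [-17, -46, 13, 31, 43, -15, 24, 35, 12, -13] -> [17, 46, -13, -31, -43, 15, -24, -35, -12, 13] -> [17, -13, -31, -43, 15, -35, 13]
  [-32, -2, -3] -> [32, 2, 3] -> [3]
  [-17, 37, 36, -33, -46, 41, 47, 15] -> [17, -37, -36, 33, 46, -41, -47, -15] -> [17, -37, 33, -41, -47, -15]
  [-19, 5, -28, -50, -43, 1] -> [19, -5, 28, 50, 43, -1] -> [19, -5, 43, -1]
  [4, -37, -19, 28, 18, -9, 20, -27, -5] -> [-4, 37, 19, -28, -18, 9, -20, 27, 5] -> [37, 19, 9, 27, 5]
  [11, -45, -25, 28, -7, 25, -10] -> [-11, 45, 25, -28, 7, -25, 10] -> [-11, 45, 25, 7, -25]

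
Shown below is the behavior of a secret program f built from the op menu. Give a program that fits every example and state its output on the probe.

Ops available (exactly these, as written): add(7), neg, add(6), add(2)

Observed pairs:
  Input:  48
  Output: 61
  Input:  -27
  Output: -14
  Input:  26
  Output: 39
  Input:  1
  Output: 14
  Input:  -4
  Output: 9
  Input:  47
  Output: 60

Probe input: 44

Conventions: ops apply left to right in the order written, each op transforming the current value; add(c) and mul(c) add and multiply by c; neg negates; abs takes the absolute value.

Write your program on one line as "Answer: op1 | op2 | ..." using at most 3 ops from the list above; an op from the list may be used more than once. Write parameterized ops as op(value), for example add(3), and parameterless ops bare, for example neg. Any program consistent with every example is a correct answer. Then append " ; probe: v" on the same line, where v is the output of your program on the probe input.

add(6) | add(7) ; probe: 57

Check, running the answer program on each example:
  48 -> 54 -> 61
  -27 -> -21 -> -14
  26 -> 32 -> 39
  1 -> 7 -> 14
  -4 -> 2 -> 9
  47 -> 53 -> 60
  probe: 44 -> 50 -> 57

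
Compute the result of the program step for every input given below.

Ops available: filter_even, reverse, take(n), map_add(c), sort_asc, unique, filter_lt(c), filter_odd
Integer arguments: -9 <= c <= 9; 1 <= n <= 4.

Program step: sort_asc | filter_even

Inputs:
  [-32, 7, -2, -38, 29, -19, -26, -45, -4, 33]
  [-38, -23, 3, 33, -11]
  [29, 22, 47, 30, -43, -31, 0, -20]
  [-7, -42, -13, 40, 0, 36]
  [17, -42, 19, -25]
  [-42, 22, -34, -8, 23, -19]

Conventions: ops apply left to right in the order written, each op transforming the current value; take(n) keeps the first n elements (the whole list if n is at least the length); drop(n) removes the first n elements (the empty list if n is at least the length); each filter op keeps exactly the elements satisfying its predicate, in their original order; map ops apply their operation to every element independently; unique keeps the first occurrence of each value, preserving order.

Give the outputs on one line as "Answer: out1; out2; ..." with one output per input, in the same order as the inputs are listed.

[-38, -32, -26, -4, -2]; [-38]; [-20, 0, 22, 30]; [-42, 0, 36, 40]; [-42]; [-42, -34, -8, 22]

Execution, op by op:
  [-32, 7, -2, -38, 29, -19, -26, -45, -4, 33] -> [-45, -38, -32, -26, -19, -4, -2, 7, 29, 33] -> [-38, -32, -26, -4, -2]
  [-38, -23, 3, 33, -11] -> [-38, -23, -11, 3, 33] -> [-38]
  [29, 22, 47, 30, -43, -31, 0, -20] -> [-43, -31, -20, 0, 22, 29, 30, 47] -> [-20, 0, 22, 30]
  [-7, -42, -13, 40, 0, 36] -> [-42, -13, -7, 0, 36, 40] -> [-42, 0, 36, 40]
  [17, -42, 19, -25] -> [-42, -25, 17, 19] -> [-42]
  [-42, 22, -34, -8, 23, -19] -> [-42, -34, -19, -8, 22, 23] -> [-42, -34, -8, 22]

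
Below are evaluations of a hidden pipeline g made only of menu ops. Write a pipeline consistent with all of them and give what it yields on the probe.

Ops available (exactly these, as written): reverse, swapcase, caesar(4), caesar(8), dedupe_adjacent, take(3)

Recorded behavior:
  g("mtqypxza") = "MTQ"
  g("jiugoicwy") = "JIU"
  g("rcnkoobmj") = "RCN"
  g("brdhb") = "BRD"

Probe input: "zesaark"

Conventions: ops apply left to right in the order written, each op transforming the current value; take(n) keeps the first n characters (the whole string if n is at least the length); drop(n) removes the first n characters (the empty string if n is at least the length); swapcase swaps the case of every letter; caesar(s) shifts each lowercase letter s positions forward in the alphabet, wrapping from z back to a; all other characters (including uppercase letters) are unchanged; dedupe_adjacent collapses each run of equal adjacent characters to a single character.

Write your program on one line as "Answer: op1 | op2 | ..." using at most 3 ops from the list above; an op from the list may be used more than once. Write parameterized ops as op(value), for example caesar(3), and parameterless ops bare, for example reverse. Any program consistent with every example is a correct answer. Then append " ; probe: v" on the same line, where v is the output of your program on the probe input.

take(3) | swapcase ; probe: "ZES"

Check, running the answer program on each example:
  "mtqypxza" -> "mtq" -> "MTQ"
  "jiugoicwy" -> "jiu" -> "JIU"
  "rcnkoobmj" -> "rcn" -> "RCN"
  "brdhb" -> "brd" -> "BRD"
  probe: "zesaark" -> "zes" -> "ZES"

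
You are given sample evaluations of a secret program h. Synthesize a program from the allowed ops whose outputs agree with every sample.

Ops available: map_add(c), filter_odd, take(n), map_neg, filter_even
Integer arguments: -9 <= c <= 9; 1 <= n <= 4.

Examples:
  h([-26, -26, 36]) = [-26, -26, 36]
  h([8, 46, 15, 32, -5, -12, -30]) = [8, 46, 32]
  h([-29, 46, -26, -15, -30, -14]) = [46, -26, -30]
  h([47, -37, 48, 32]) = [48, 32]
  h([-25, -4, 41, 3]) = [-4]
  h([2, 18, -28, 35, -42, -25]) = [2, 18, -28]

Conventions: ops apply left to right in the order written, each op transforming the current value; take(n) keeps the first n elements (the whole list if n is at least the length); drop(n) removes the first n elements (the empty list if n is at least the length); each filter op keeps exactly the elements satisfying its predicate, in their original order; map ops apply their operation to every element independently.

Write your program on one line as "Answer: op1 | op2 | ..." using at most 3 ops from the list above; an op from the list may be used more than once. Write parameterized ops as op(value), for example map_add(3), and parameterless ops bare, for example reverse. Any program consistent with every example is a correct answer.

filter_even | take(3)

Check, running the answer program on each example:
  [-26, -26, 36] -> [-26, -26, 36] -> [-26, -26, 36]
  [8, 46, 15, 32, -5, -12, -30] -> [8, 46, 32, -12, -30] -> [8, 46, 32]
  [-29, 46, -26, -15, -30, -14] -> [46, -26, -30, -14] -> [46, -26, -30]
  [47, -37, 48, 32] -> [48, 32] -> [48, 32]
  [-25, -4, 41, 3] -> [-4] -> [-4]
  [2, 18, -28, 35, -42, -25] -> [2, 18, -28, -42] -> [2, 18, -28]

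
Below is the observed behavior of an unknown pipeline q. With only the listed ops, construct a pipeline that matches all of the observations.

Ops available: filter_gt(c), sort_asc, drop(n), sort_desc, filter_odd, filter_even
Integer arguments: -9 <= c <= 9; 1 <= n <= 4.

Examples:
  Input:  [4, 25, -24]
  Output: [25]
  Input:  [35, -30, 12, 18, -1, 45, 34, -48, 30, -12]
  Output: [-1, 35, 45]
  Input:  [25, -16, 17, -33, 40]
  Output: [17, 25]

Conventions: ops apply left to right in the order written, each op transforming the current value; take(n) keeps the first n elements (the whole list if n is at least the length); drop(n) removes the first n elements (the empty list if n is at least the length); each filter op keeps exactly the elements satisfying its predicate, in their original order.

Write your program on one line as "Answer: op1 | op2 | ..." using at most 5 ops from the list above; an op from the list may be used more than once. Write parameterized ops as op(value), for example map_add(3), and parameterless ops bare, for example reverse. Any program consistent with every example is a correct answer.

filter_gt(-7) | sort_desc | sort_asc | filter_odd

Check, running the answer program on each example:
  [4, 25, -24] -> [4, 25] -> [25, 4] -> [4, 25] -> [25]
  [35, -30, 12, 18, -1, 45, 34, -48, 30, -12] -> [35, 12, 18, -1, 45, 34, 30] -> [45, 35, 34, 30, 18, 12, -1] -> [-1, 12, 18, 30, 34, 35, 45] -> [-1, 35, 45]
  [25, -16, 17, -33, 40] -> [25, 17, 40] -> [40, 25, 17] -> [17, 25, 40] -> [17, 25]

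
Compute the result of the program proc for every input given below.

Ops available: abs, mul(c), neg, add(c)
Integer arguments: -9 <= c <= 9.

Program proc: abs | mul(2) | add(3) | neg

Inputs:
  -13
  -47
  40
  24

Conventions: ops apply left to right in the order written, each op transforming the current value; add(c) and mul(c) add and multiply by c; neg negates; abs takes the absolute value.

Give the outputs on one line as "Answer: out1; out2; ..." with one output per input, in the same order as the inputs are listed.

-29; -97; -83; -51

Execution, op by op:
  -13 -> 13 -> 26 -> 29 -> -29
  -47 -> 47 -> 94 -> 97 -> -97
  40 -> 40 -> 80 -> 83 -> -83
  24 -> 24 -> 48 -> 51 -> -51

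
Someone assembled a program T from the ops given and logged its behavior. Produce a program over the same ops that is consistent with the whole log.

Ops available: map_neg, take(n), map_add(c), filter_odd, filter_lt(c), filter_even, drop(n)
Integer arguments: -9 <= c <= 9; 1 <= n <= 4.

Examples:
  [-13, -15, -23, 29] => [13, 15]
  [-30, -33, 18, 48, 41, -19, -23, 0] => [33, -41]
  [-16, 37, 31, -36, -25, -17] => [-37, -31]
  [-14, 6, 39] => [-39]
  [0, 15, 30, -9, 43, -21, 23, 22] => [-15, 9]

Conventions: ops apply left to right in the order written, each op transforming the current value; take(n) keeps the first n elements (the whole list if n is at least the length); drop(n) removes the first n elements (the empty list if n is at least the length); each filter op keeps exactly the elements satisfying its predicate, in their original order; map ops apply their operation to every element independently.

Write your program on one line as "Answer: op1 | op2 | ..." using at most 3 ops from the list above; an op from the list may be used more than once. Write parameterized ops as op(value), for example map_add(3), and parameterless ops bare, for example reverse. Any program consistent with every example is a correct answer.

filter_odd | map_neg | take(2)

Check, running the answer program on each example:
  [-13, -15, -23, 29] -> [-13, -15, -23, 29] -> [13, 15, 23, -29] -> [13, 15]
  [-30, -33, 18, 48, 41, -19, -23, 0] -> [-33, 41, -19, -23] -> [33, -41, 19, 23] -> [33, -41]
  [-16, 37, 31, -36, -25, -17] -> [37, 31, -25, -17] -> [-37, -31, 25, 17] -> [-37, -31]
  [-14, 6, 39] -> [39] -> [-39] -> [-39]
  [0, 15, 30, -9, 43, -21, 23, 22] -> [15, -9, 43, -21, 23] -> [-15, 9, -43, 21, -23] -> [-15, 9]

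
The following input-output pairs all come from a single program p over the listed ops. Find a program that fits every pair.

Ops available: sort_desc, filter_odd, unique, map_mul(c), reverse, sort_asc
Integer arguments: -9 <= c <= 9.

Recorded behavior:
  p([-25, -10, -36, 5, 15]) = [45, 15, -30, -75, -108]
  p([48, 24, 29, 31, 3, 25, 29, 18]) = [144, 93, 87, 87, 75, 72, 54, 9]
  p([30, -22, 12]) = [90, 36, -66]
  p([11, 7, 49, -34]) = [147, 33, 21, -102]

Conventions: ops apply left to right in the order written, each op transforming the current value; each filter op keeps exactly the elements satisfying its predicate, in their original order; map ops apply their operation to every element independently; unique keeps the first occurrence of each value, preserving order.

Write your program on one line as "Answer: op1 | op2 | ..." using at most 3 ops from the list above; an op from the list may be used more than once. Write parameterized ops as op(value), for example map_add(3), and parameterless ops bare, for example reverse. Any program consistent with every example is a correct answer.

sort_asc | reverse | map_mul(3)

Check, running the answer program on each example:
  [-25, -10, -36, 5, 15] -> [-36, -25, -10, 5, 15] -> [15, 5, -10, -25, -36] -> [45, 15, -30, -75, -108]
  [48, 24, 29, 31, 3, 25, 29, 18] -> [3, 18, 24, 25, 29, 29, 31, 48] -> [48, 31, 29, 29, 25, 24, 18, 3] -> [144, 93, 87, 87, 75, 72, 54, 9]
  [30, -22, 12] -> [-22, 12, 30] -> [30, 12, -22] -> [90, 36, -66]
  [11, 7, 49, -34] -> [-34, 7, 11, 49] -> [49, 11, 7, -34] -> [147, 33, 21, -102]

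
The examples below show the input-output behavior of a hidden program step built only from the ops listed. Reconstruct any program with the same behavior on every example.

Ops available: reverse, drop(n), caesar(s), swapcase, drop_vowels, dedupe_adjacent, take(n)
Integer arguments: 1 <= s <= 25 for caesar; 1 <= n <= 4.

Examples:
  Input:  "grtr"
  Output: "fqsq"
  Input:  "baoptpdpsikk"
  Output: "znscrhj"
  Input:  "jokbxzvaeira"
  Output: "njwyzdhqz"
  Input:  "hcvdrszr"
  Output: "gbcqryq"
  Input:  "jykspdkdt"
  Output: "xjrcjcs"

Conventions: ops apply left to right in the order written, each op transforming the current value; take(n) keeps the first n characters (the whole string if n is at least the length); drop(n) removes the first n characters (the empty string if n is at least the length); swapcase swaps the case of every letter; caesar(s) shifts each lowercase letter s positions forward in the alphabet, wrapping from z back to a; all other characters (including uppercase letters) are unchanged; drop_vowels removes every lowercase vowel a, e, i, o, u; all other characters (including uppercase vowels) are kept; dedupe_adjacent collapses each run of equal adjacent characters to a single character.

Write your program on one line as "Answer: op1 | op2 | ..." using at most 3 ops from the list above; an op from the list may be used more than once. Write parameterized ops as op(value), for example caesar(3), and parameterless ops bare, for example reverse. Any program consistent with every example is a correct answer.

caesar(25) | drop_vowels | dedupe_adjacent

Check, running the answer program on each example:
  "grtr" -> "fqsq" -> "fqsq" -> "fqsq"
  "baoptpdpsikk" -> "aznosocorhjj" -> "znscrhjj" -> "znscrhj"
  "jokbxzvaeira" -> "injawyuzdhqz" -> "njwyzdhqz" -> "njwyzdhqz"
  "hcvdrszr" -> "gbucqryq" -> "gbcqryq" -> "gbcqryq"
  "jykspdkdt" -> "ixjrocjcs" -> "xjrcjcs" -> "xjrcjcs"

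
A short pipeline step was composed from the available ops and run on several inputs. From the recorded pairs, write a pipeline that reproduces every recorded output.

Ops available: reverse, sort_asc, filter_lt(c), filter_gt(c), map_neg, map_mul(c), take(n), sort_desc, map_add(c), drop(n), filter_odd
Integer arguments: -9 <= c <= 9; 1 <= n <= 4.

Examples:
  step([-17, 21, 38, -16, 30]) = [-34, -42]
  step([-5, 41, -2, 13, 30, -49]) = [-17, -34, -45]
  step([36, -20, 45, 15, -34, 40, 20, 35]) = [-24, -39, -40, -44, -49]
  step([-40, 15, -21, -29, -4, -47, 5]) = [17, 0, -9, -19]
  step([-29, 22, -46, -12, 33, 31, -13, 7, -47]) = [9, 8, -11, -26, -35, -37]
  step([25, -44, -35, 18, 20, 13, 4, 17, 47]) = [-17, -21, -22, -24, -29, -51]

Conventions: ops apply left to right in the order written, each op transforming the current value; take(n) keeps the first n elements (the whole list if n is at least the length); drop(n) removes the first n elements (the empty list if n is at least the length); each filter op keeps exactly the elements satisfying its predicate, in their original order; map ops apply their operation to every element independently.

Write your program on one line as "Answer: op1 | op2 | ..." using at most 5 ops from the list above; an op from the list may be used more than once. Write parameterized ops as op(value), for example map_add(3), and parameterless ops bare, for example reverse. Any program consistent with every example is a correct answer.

sort_asc | drop(3) | map_neg | map_add(-4)

Check, running the answer program on each example:
  [-17, 21, 38, -16, 30] -> [-17, -16, 21, 30, 38] -> [30, 38] -> [-30, -38] -> [-34, -42]
  [-5, 41, -2, 13, 30, -49] -> [-49, -5, -2, 13, 30, 41] -> [13, 30, 41] -> [-13, -30, -41] -> [-17, -34, -45]
  [36, -20, 45, 15, -34, 40, 20, 35] -> [-34, -20, 15, 20, 35, 36, 40, 45] -> [20, 35, 36, 40, 45] -> [-20, -35, -36, -40, -45] -> [-24, -39, -40, -44, -49]
  [-40, 15, -21, -29, -4, -47, 5] -> [-47, -40, -29, -21, -4, 5, 15] -> [-21, -4, 5, 15] -> [21, 4, -5, -15] -> [17, 0, -9, -19]
  [-29, 22, -46, -12, 33, 31, -13, 7, -47] -> [-47, -46, -29, -13, -12, 7, 22, 31, 33] -> [-13, -12, 7, 22, 31, 33] -> [13, 12, -7, -22, -31, -33] -> [9, 8, -11, -26, -35, -37]
  [25, -44, -35, 18, 20, 13, 4, 17, 47] -> [-44, -35, 4, 13, 17, 18, 20, 25, 47] -> [13, 17, 18, 20, 25, 47] -> [-13, -17, -18, -20, -25, -47] -> [-17, -21, -22, -24, -29, -51]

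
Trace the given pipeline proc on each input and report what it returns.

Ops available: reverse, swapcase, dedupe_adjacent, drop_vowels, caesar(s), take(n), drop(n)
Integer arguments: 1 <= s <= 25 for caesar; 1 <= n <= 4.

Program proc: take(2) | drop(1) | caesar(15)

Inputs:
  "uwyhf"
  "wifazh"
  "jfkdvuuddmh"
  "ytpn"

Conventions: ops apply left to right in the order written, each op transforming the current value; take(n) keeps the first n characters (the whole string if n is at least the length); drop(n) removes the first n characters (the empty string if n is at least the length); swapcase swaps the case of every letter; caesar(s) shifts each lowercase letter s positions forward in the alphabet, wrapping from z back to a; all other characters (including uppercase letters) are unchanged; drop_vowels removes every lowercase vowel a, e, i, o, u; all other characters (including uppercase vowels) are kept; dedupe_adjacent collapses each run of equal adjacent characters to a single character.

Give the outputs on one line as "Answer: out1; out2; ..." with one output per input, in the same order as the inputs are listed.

Execution, op by op:
  "uwyhf" -> "uw" -> "w" -> "l"
  "wifazh" -> "wi" -> "i" -> "x"
  "jfkdvuuddmh" -> "jf" -> "f" -> "u"
  "ytpn" -> "yt" -> "t" -> "i"

"l"; "x"; "u"; "i"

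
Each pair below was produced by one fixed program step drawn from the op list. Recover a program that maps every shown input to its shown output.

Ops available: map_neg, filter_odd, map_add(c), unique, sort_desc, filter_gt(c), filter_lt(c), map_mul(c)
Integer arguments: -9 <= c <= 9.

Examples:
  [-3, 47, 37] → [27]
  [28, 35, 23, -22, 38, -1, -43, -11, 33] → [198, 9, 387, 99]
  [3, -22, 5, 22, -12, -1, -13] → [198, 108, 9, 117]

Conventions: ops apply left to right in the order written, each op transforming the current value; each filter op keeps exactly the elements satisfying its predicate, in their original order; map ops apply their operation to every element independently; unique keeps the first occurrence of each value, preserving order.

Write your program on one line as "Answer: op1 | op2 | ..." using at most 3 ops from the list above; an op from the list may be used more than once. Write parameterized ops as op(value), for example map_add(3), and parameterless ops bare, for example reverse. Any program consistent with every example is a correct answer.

map_mul(-9) | filter_gt(-9)

Check, running the answer program on each example:
  [-3, 47, 37] -> [27, -423, -333] -> [27]
  [28, 35, 23, -22, 38, -1, -43, -11, 33] -> [-252, -315, -207, 198, -342, 9, 387, 99, -297] -> [198, 9, 387, 99]
  [3, -22, 5, 22, -12, -1, -13] -> [-27, 198, -45, -198, 108, 9, 117] -> [198, 108, 9, 117]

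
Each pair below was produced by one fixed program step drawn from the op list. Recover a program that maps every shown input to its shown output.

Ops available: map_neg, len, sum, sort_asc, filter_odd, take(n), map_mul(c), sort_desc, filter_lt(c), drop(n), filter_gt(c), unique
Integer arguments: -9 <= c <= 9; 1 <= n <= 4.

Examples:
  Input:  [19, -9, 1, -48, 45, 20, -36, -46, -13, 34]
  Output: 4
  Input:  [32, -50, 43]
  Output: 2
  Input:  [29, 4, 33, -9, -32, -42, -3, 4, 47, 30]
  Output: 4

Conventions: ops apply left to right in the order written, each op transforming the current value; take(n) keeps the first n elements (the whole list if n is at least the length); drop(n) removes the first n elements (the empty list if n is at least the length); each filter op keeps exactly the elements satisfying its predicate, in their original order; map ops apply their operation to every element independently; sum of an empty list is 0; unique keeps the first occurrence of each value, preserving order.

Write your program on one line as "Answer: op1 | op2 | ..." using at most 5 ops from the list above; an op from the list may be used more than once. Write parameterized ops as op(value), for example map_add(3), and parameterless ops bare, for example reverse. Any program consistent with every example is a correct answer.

map_neg | filter_lt(3) | filter_lt(-5) | sort_asc | len

Check, running the answer program on each example:
  [19, -9, 1, -48, 45, 20, -36, -46, -13, 34] -> [-19, 9, -1, 48, -45, -20, 36, 46, 13, -34] -> [-19, -1, -45, -20, -34] -> [-19, -45, -20, -34] -> [-45, -34, -20, -19] -> 4
  [32, -50, 43] -> [-32, 50, -43] -> [-32, -43] -> [-32, -43] -> [-43, -32] -> 2
  [29, 4, 33, -9, -32, -42, -3, 4, 47, 30] -> [-29, -4, -33, 9, 32, 42, 3, -4, -47, -30] -> [-29, -4, -33, -4, -47, -30] -> [-29, -33, -47, -30] -> [-47, -33, -30, -29] -> 4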